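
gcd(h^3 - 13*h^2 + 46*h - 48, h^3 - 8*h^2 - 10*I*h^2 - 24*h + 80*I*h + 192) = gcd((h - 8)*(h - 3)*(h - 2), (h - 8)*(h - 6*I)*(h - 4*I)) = h - 8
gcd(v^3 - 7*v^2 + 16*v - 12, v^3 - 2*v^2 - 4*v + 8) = v^2 - 4*v + 4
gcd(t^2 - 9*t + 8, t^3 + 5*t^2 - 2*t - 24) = 1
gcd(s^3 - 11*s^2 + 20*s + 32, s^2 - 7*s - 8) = s^2 - 7*s - 8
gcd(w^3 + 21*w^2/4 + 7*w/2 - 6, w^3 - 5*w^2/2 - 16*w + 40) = w + 4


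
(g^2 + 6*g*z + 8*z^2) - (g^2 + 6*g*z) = 8*z^2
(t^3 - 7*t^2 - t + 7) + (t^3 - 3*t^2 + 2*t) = 2*t^3 - 10*t^2 + t + 7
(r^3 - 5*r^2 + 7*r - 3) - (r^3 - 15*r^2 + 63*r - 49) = 10*r^2 - 56*r + 46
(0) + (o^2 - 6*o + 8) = o^2 - 6*o + 8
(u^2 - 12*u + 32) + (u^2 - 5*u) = 2*u^2 - 17*u + 32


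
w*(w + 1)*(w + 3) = w^3 + 4*w^2 + 3*w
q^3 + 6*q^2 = q^2*(q + 6)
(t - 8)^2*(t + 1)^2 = t^4 - 14*t^3 + 33*t^2 + 112*t + 64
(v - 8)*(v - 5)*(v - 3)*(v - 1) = v^4 - 17*v^3 + 95*v^2 - 199*v + 120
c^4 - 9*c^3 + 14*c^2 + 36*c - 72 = (c - 6)*(c - 3)*(c - 2)*(c + 2)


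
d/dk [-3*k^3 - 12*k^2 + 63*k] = -9*k^2 - 24*k + 63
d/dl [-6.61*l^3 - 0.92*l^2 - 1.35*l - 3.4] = -19.83*l^2 - 1.84*l - 1.35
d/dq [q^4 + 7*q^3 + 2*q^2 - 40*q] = 4*q^3 + 21*q^2 + 4*q - 40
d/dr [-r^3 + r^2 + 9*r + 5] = -3*r^2 + 2*r + 9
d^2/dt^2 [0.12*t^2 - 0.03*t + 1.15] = 0.240000000000000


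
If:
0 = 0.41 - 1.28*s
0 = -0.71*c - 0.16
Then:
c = -0.23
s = 0.32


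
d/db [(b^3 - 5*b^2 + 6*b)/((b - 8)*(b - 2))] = (b^2 - 16*b + 24)/(b^2 - 16*b + 64)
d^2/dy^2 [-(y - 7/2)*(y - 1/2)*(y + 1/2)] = 7 - 6*y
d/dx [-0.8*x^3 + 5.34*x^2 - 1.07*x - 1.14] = -2.4*x^2 + 10.68*x - 1.07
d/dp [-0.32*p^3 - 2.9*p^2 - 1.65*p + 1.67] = -0.96*p^2 - 5.8*p - 1.65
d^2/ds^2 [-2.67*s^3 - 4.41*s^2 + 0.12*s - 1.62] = -16.02*s - 8.82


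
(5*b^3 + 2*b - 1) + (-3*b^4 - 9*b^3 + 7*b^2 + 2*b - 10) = -3*b^4 - 4*b^3 + 7*b^2 + 4*b - 11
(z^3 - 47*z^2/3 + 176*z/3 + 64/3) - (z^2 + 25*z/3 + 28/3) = z^3 - 50*z^2/3 + 151*z/3 + 12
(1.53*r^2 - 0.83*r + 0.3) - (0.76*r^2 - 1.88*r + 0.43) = 0.77*r^2 + 1.05*r - 0.13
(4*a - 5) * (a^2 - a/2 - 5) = 4*a^3 - 7*a^2 - 35*a/2 + 25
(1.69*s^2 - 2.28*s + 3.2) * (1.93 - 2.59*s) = -4.3771*s^3 + 9.1669*s^2 - 12.6884*s + 6.176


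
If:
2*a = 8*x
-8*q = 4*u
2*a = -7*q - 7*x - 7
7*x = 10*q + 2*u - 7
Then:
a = -364/139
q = 56/139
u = -112/139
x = -91/139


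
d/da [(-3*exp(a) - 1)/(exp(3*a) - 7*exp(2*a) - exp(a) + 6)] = (-(3*exp(a) + 1)*(-3*exp(2*a) + 14*exp(a) + 1) - 3*exp(3*a) + 21*exp(2*a) + 3*exp(a) - 18)*exp(a)/(exp(3*a) - 7*exp(2*a) - exp(a) + 6)^2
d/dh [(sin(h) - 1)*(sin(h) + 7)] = 2*(sin(h) + 3)*cos(h)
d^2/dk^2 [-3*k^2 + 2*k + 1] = -6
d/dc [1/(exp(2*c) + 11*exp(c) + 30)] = (-2*exp(c) - 11)*exp(c)/(exp(2*c) + 11*exp(c) + 30)^2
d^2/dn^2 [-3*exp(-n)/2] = -3*exp(-n)/2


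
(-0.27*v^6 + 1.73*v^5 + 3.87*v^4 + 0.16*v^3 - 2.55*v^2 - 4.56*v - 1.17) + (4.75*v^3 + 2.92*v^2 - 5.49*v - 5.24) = -0.27*v^6 + 1.73*v^5 + 3.87*v^4 + 4.91*v^3 + 0.37*v^2 - 10.05*v - 6.41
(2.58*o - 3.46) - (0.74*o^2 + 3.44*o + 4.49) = -0.74*o^2 - 0.86*o - 7.95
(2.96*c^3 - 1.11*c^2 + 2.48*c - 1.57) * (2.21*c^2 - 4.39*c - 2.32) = 6.5416*c^5 - 15.4475*c^4 + 3.4865*c^3 - 11.7817*c^2 + 1.1387*c + 3.6424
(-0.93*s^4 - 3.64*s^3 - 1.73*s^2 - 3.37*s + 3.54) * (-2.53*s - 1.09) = 2.3529*s^5 + 10.2229*s^4 + 8.3445*s^3 + 10.4118*s^2 - 5.2829*s - 3.8586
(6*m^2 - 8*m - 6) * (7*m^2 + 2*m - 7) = 42*m^4 - 44*m^3 - 100*m^2 + 44*m + 42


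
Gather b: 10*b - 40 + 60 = 10*b + 20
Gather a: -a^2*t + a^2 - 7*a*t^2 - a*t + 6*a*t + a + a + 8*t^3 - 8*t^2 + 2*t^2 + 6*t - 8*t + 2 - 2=a^2*(1 - t) + a*(-7*t^2 + 5*t + 2) + 8*t^3 - 6*t^2 - 2*t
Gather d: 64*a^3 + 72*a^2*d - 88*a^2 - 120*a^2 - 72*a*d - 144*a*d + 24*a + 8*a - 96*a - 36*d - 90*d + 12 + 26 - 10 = 64*a^3 - 208*a^2 - 64*a + d*(72*a^2 - 216*a - 126) + 28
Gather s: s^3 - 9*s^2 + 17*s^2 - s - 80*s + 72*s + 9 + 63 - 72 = s^3 + 8*s^2 - 9*s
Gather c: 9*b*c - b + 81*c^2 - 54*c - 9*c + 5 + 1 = -b + 81*c^2 + c*(9*b - 63) + 6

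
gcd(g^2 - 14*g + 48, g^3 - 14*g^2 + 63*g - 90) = g - 6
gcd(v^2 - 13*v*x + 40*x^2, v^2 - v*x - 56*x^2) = -v + 8*x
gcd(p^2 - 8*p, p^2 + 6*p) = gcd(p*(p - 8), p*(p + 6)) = p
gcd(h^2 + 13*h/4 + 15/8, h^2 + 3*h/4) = h + 3/4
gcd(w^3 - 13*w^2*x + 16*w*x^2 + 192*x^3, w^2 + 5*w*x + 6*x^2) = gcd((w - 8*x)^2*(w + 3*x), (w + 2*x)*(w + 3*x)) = w + 3*x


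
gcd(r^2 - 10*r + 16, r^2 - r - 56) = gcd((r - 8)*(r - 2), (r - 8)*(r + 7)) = r - 8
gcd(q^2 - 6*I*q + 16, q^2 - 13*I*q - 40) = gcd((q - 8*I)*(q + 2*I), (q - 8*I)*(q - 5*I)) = q - 8*I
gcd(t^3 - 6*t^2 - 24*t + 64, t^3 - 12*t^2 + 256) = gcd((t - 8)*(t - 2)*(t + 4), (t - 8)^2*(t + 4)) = t^2 - 4*t - 32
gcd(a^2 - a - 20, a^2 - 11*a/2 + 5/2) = a - 5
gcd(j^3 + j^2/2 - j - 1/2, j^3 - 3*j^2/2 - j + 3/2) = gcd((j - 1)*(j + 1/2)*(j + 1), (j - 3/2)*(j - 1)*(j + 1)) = j^2 - 1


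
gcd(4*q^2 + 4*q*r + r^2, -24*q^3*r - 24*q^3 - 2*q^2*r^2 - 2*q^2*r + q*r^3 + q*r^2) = 1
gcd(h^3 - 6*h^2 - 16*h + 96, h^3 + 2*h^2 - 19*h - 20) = h - 4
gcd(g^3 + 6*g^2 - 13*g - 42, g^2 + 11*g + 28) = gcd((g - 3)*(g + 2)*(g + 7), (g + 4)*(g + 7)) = g + 7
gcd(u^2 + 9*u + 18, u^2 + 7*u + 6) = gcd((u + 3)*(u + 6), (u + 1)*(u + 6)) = u + 6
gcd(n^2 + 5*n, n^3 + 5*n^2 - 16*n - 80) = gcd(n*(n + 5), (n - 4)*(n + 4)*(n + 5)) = n + 5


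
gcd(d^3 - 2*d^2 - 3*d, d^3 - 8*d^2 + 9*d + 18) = d^2 - 2*d - 3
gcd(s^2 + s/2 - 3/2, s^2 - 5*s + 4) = s - 1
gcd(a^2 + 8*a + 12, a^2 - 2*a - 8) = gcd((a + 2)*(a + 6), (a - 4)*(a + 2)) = a + 2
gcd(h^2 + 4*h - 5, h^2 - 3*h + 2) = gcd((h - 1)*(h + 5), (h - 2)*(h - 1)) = h - 1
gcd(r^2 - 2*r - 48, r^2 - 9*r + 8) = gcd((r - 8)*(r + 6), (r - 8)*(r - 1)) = r - 8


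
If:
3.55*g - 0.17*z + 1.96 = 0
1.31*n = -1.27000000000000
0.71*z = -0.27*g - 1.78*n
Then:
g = -0.43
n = -0.97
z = 2.59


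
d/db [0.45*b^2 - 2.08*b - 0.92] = 0.9*b - 2.08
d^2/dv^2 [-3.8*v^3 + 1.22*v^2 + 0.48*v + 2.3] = 2.44 - 22.8*v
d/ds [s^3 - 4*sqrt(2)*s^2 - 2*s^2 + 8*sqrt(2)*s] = 3*s^2 - 8*sqrt(2)*s - 4*s + 8*sqrt(2)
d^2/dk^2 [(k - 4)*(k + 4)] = 2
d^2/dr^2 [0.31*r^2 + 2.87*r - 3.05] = 0.620000000000000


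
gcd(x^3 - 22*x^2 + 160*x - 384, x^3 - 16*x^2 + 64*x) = x^2 - 16*x + 64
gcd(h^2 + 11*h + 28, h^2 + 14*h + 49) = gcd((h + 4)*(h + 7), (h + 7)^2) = h + 7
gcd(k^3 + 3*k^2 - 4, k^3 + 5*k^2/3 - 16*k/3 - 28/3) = k^2 + 4*k + 4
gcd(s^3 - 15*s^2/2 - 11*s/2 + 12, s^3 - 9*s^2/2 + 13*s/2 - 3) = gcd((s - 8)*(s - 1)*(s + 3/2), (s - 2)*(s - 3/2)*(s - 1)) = s - 1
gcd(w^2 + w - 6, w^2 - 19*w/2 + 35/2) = 1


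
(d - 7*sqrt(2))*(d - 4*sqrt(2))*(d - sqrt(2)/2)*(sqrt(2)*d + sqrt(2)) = sqrt(2)*d^4 - 23*d^3 + sqrt(2)*d^3 - 23*d^2 + 67*sqrt(2)*d^2 - 56*d + 67*sqrt(2)*d - 56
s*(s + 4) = s^2 + 4*s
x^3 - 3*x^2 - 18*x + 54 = (x - 3)*(x - 3*sqrt(2))*(x + 3*sqrt(2))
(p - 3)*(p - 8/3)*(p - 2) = p^3 - 23*p^2/3 + 58*p/3 - 16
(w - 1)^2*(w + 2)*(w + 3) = w^4 + 3*w^3 - 3*w^2 - 7*w + 6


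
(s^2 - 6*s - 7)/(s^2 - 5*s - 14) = (s + 1)/(s + 2)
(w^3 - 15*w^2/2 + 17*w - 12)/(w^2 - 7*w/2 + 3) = w - 4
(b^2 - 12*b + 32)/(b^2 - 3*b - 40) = (b - 4)/(b + 5)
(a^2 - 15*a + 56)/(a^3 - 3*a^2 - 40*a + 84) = (a - 8)/(a^2 + 4*a - 12)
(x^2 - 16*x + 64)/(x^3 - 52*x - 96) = (x - 8)/(x^2 + 8*x + 12)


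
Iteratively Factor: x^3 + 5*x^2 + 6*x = (x)*(x^2 + 5*x + 6) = x*(x + 3)*(x + 2)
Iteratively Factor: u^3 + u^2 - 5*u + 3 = (u - 1)*(u^2 + 2*u - 3) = (u - 1)^2*(u + 3)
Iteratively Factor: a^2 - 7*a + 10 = (a - 2)*(a - 5)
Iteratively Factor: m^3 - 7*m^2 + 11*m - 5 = (m - 1)*(m^2 - 6*m + 5) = (m - 5)*(m - 1)*(m - 1)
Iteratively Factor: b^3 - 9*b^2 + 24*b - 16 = (b - 4)*(b^2 - 5*b + 4) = (b - 4)^2*(b - 1)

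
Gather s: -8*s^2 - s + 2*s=-8*s^2 + s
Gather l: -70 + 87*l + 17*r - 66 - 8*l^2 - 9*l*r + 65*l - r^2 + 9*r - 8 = -8*l^2 + l*(152 - 9*r) - r^2 + 26*r - 144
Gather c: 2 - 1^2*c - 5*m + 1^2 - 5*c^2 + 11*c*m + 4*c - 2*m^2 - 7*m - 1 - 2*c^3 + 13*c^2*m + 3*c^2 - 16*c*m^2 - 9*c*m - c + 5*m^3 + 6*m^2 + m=-2*c^3 + c^2*(13*m - 2) + c*(-16*m^2 + 2*m + 2) + 5*m^3 + 4*m^2 - 11*m + 2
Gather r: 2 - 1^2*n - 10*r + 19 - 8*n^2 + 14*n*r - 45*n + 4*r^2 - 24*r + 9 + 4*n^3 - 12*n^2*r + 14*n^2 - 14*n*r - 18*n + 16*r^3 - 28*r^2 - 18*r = 4*n^3 + 6*n^2 - 64*n + 16*r^3 - 24*r^2 + r*(-12*n^2 - 52) + 30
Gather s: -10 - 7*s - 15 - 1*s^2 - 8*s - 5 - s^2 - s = -2*s^2 - 16*s - 30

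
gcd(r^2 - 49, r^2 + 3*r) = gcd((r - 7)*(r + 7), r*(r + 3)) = 1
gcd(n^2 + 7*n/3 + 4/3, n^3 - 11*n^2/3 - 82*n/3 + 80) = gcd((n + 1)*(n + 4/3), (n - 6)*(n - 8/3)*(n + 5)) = 1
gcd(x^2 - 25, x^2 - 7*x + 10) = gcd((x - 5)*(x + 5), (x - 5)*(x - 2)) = x - 5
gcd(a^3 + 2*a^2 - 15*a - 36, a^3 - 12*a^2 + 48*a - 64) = a - 4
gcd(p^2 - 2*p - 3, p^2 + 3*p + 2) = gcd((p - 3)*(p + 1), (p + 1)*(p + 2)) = p + 1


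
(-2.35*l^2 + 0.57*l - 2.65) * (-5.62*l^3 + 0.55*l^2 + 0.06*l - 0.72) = 13.207*l^5 - 4.4959*l^4 + 15.0655*l^3 + 0.2687*l^2 - 0.5694*l + 1.908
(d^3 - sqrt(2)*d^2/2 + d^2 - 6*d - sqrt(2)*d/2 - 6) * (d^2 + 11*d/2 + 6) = d^5 - sqrt(2)*d^4/2 + 13*d^4/2 - 13*sqrt(2)*d^3/4 + 11*d^3/2 - 33*d^2 - 23*sqrt(2)*d^2/4 - 69*d - 3*sqrt(2)*d - 36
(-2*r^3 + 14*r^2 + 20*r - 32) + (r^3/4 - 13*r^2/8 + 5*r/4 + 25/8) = -7*r^3/4 + 99*r^2/8 + 85*r/4 - 231/8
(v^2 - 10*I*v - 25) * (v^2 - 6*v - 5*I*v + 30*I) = v^4 - 6*v^3 - 15*I*v^3 - 75*v^2 + 90*I*v^2 + 450*v + 125*I*v - 750*I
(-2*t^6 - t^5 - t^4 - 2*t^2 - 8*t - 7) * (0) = 0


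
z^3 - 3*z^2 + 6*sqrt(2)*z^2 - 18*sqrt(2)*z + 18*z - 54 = (z - 3)*(z + 3*sqrt(2))^2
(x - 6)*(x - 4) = x^2 - 10*x + 24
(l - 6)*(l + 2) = l^2 - 4*l - 12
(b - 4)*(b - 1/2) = b^2 - 9*b/2 + 2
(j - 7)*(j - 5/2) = j^2 - 19*j/2 + 35/2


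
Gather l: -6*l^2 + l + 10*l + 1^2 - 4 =-6*l^2 + 11*l - 3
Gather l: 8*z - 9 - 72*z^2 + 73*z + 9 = -72*z^2 + 81*z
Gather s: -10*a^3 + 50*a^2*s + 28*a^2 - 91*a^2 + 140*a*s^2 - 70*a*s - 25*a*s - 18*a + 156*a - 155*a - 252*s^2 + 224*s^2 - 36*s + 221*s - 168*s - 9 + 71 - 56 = -10*a^3 - 63*a^2 - 17*a + s^2*(140*a - 28) + s*(50*a^2 - 95*a + 17) + 6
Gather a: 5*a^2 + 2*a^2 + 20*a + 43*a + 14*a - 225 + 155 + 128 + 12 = 7*a^2 + 77*a + 70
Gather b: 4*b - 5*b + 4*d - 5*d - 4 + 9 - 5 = -b - d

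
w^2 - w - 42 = (w - 7)*(w + 6)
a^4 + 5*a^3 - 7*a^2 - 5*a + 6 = (a - 1)^2*(a + 1)*(a + 6)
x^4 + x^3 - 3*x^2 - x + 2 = (x - 1)^2*(x + 1)*(x + 2)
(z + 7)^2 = z^2 + 14*z + 49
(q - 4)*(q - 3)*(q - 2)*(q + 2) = q^4 - 7*q^3 + 8*q^2 + 28*q - 48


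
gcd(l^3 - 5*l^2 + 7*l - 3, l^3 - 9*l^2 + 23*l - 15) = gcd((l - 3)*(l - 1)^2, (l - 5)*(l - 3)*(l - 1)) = l^2 - 4*l + 3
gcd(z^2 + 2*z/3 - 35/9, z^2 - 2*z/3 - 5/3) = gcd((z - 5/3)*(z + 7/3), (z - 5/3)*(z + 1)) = z - 5/3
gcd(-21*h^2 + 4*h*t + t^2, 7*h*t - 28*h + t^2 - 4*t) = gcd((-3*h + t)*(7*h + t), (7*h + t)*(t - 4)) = 7*h + t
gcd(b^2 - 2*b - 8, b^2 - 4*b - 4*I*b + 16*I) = b - 4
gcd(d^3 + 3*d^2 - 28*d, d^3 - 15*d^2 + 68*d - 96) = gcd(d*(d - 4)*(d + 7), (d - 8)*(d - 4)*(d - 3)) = d - 4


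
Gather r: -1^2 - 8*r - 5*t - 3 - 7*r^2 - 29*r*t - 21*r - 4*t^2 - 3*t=-7*r^2 + r*(-29*t - 29) - 4*t^2 - 8*t - 4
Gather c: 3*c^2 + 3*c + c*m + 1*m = 3*c^2 + c*(m + 3) + m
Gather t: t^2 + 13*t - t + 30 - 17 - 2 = t^2 + 12*t + 11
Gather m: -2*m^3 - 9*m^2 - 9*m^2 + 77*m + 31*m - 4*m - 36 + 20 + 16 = -2*m^3 - 18*m^2 + 104*m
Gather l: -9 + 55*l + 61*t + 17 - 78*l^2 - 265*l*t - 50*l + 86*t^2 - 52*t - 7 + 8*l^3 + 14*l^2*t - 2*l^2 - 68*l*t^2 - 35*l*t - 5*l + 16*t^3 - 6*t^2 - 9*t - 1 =8*l^3 + l^2*(14*t - 80) + l*(-68*t^2 - 300*t) + 16*t^3 + 80*t^2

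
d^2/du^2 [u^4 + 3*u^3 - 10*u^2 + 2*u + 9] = 12*u^2 + 18*u - 20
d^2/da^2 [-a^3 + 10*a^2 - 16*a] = 20 - 6*a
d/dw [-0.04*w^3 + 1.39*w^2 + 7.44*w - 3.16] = -0.12*w^2 + 2.78*w + 7.44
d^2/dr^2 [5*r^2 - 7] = 10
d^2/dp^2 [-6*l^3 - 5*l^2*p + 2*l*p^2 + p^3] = 4*l + 6*p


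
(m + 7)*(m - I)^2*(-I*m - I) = -I*m^4 - 2*m^3 - 8*I*m^3 - 16*m^2 - 6*I*m^2 - 14*m + 8*I*m + 7*I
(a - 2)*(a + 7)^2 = a^3 + 12*a^2 + 21*a - 98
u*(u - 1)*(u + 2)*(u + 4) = u^4 + 5*u^3 + 2*u^2 - 8*u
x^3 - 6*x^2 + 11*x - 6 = (x - 3)*(x - 2)*(x - 1)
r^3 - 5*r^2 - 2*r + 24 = (r - 4)*(r - 3)*(r + 2)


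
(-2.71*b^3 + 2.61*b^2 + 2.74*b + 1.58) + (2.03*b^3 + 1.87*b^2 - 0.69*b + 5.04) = -0.68*b^3 + 4.48*b^2 + 2.05*b + 6.62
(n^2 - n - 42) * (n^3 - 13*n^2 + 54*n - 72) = n^5 - 14*n^4 + 25*n^3 + 420*n^2 - 2196*n + 3024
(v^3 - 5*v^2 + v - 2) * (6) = 6*v^3 - 30*v^2 + 6*v - 12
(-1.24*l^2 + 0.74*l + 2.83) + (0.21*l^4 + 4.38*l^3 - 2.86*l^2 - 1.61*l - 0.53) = 0.21*l^4 + 4.38*l^3 - 4.1*l^2 - 0.87*l + 2.3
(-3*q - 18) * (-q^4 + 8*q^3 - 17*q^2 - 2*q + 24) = 3*q^5 - 6*q^4 - 93*q^3 + 312*q^2 - 36*q - 432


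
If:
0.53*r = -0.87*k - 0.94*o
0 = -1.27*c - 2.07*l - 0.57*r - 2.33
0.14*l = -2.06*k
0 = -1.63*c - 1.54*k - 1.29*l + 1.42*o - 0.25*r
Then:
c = 1.28836190807553 - 0.782023008813424*r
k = 0.130216863012014 - 0.0138932721183403*r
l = 0.204429575455579*r - 1.91604812717677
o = -0.550971120486217*r - 0.120519862574949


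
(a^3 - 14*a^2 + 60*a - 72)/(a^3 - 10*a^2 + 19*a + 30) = (a^2 - 8*a + 12)/(a^2 - 4*a - 5)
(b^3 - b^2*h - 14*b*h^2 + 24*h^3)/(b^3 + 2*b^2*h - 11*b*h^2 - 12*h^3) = (b - 2*h)/(b + h)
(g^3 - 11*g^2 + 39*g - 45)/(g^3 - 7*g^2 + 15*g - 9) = (g - 5)/(g - 1)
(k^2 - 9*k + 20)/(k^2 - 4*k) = (k - 5)/k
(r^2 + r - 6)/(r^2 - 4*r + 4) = (r + 3)/(r - 2)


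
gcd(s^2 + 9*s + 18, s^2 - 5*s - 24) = s + 3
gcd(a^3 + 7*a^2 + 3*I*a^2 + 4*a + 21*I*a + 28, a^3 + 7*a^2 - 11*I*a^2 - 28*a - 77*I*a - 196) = a + 7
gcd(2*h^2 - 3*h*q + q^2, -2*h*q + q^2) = -2*h + q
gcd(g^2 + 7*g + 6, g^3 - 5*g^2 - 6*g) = g + 1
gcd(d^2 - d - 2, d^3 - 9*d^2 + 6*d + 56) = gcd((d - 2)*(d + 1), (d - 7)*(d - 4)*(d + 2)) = 1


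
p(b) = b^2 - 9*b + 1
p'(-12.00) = -33.00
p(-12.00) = 253.00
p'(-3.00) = -15.00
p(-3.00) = 37.00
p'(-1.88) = -12.76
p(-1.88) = 21.45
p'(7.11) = 5.22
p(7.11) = -12.44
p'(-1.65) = -12.30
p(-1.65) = 18.57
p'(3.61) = -1.78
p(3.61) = -18.46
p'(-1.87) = -12.74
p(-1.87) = 21.33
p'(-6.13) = -21.26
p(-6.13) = 93.75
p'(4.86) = 0.72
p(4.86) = -19.12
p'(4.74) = 0.48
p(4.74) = -19.19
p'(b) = 2*b - 9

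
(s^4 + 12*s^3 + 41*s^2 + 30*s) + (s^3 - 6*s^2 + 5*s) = s^4 + 13*s^3 + 35*s^2 + 35*s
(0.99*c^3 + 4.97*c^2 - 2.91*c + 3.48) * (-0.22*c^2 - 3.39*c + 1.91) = -0.2178*c^5 - 4.4495*c^4 - 14.3172*c^3 + 18.592*c^2 - 17.3553*c + 6.6468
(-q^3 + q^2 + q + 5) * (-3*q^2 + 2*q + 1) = 3*q^5 - 5*q^4 - 2*q^3 - 12*q^2 + 11*q + 5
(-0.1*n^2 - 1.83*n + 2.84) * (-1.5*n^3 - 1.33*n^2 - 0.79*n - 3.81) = 0.15*n^5 + 2.878*n^4 - 1.7471*n^3 - 1.9505*n^2 + 4.7287*n - 10.8204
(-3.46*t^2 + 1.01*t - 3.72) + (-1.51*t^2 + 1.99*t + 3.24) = -4.97*t^2 + 3.0*t - 0.48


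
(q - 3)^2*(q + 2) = q^3 - 4*q^2 - 3*q + 18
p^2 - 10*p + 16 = (p - 8)*(p - 2)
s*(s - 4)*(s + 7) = s^3 + 3*s^2 - 28*s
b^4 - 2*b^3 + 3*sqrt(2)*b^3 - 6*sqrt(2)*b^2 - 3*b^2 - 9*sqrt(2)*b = b*(b - 3)*(b + 1)*(b + 3*sqrt(2))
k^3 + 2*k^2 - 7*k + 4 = (k - 1)^2*(k + 4)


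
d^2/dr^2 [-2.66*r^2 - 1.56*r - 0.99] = -5.32000000000000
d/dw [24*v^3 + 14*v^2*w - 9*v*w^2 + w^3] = 14*v^2 - 18*v*w + 3*w^2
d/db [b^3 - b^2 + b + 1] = 3*b^2 - 2*b + 1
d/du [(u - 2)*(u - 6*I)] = 2*u - 2 - 6*I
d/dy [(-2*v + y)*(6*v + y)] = 4*v + 2*y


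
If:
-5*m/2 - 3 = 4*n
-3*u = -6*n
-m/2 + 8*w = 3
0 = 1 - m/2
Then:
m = 2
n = -2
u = -4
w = 1/2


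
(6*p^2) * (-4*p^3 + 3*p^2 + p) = -24*p^5 + 18*p^4 + 6*p^3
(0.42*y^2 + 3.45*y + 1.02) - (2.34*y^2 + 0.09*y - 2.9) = -1.92*y^2 + 3.36*y + 3.92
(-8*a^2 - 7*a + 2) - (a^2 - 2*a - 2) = -9*a^2 - 5*a + 4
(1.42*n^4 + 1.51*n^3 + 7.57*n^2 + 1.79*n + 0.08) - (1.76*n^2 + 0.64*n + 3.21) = 1.42*n^4 + 1.51*n^3 + 5.81*n^2 + 1.15*n - 3.13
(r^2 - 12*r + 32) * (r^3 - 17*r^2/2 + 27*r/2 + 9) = r^5 - 41*r^4/2 + 295*r^3/2 - 425*r^2 + 324*r + 288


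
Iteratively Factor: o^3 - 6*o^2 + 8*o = (o)*(o^2 - 6*o + 8) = o*(o - 2)*(o - 4)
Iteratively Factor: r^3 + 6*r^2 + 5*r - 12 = (r + 4)*(r^2 + 2*r - 3) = (r + 3)*(r + 4)*(r - 1)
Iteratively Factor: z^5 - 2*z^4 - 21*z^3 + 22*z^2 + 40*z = (z + 1)*(z^4 - 3*z^3 - 18*z^2 + 40*z) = (z - 5)*(z + 1)*(z^3 + 2*z^2 - 8*z) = (z - 5)*(z - 2)*(z + 1)*(z^2 + 4*z) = z*(z - 5)*(z - 2)*(z + 1)*(z + 4)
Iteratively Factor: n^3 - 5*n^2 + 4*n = (n - 1)*(n^2 - 4*n) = n*(n - 1)*(n - 4)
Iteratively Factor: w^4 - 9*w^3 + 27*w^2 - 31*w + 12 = (w - 4)*(w^3 - 5*w^2 + 7*w - 3) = (w - 4)*(w - 1)*(w^2 - 4*w + 3) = (w - 4)*(w - 3)*(w - 1)*(w - 1)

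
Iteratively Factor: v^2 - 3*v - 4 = (v + 1)*(v - 4)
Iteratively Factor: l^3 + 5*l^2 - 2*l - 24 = (l + 4)*(l^2 + l - 6) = (l - 2)*(l + 4)*(l + 3)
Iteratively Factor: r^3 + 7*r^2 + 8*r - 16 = (r + 4)*(r^2 + 3*r - 4) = (r + 4)^2*(r - 1)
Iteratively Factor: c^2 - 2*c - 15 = (c + 3)*(c - 5)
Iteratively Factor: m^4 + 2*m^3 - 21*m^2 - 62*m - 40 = (m + 4)*(m^3 - 2*m^2 - 13*m - 10) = (m + 2)*(m + 4)*(m^2 - 4*m - 5) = (m - 5)*(m + 2)*(m + 4)*(m + 1)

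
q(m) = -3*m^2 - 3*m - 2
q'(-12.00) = 69.00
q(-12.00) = -398.00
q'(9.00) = -57.00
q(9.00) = -272.00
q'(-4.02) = 21.12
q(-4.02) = -38.42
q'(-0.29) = -1.26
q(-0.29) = -1.38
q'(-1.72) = 7.32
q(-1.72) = -5.72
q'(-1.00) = 3.00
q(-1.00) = -2.00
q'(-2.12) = 9.72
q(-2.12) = -9.12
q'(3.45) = -23.70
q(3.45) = -48.06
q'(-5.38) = 29.28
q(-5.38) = -72.69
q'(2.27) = -16.62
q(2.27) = -24.27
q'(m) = -6*m - 3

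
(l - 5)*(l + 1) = l^2 - 4*l - 5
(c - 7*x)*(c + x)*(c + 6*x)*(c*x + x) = c^4*x + c^3*x - 43*c^2*x^3 - 42*c*x^4 - 43*c*x^3 - 42*x^4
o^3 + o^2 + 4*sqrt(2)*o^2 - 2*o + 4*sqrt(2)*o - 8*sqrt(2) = (o - 1)*(o + 2)*(o + 4*sqrt(2))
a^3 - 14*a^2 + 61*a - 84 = (a - 7)*(a - 4)*(a - 3)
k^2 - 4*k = k*(k - 4)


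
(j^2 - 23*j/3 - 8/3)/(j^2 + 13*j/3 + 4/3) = (j - 8)/(j + 4)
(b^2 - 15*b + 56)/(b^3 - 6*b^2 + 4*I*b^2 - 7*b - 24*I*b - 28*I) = (b - 8)/(b^2 + b*(1 + 4*I) + 4*I)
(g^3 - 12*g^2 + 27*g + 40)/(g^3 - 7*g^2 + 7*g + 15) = (g - 8)/(g - 3)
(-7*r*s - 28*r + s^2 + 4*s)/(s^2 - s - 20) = (-7*r + s)/(s - 5)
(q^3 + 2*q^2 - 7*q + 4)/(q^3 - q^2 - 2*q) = (-q^3 - 2*q^2 + 7*q - 4)/(q*(-q^2 + q + 2))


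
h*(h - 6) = h^2 - 6*h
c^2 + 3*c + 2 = (c + 1)*(c + 2)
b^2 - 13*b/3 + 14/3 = (b - 7/3)*(b - 2)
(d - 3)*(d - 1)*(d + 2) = d^3 - 2*d^2 - 5*d + 6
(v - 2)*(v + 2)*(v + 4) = v^3 + 4*v^2 - 4*v - 16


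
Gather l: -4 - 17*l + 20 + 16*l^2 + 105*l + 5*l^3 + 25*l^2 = 5*l^3 + 41*l^2 + 88*l + 16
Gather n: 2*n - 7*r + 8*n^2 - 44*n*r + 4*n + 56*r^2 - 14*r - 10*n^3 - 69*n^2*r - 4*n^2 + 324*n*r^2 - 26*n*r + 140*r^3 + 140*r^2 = -10*n^3 + n^2*(4 - 69*r) + n*(324*r^2 - 70*r + 6) + 140*r^3 + 196*r^2 - 21*r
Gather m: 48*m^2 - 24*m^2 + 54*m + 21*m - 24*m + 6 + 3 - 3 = 24*m^2 + 51*m + 6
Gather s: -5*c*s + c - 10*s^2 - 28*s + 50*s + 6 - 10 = c - 10*s^2 + s*(22 - 5*c) - 4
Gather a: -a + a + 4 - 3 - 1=0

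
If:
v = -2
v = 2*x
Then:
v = -2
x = -1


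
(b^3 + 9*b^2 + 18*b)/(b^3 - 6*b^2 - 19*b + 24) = b*(b + 6)/(b^2 - 9*b + 8)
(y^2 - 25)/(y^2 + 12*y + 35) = (y - 5)/(y + 7)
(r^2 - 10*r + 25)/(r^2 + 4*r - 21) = (r^2 - 10*r + 25)/(r^2 + 4*r - 21)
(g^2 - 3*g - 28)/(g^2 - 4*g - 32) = (g - 7)/(g - 8)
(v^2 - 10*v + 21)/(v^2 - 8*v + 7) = (v - 3)/(v - 1)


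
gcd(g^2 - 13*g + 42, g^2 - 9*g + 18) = g - 6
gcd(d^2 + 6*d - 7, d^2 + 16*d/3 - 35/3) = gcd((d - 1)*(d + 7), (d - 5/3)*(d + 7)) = d + 7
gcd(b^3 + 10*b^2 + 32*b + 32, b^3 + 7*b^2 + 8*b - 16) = b^2 + 8*b + 16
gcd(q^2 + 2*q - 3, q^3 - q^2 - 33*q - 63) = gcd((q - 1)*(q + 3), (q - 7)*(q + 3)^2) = q + 3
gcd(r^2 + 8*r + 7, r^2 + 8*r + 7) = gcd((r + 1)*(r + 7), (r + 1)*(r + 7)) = r^2 + 8*r + 7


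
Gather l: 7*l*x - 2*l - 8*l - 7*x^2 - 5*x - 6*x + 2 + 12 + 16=l*(7*x - 10) - 7*x^2 - 11*x + 30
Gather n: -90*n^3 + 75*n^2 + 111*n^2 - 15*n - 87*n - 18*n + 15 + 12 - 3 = -90*n^3 + 186*n^2 - 120*n + 24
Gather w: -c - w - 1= -c - w - 1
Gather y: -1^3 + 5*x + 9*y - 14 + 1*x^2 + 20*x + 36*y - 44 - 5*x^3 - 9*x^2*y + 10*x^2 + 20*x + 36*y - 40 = -5*x^3 + 11*x^2 + 45*x + y*(81 - 9*x^2) - 99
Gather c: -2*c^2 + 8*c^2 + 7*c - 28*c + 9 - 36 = 6*c^2 - 21*c - 27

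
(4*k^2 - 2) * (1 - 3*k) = -12*k^3 + 4*k^2 + 6*k - 2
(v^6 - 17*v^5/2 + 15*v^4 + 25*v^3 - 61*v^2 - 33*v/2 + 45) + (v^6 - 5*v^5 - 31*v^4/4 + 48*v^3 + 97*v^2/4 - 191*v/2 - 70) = 2*v^6 - 27*v^5/2 + 29*v^4/4 + 73*v^3 - 147*v^2/4 - 112*v - 25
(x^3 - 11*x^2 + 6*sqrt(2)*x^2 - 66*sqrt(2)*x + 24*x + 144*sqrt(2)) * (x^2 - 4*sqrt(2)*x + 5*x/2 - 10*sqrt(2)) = x^5 - 17*x^4/2 + 2*sqrt(2)*x^4 - 103*x^3/2 - 17*sqrt(2)*x^3 - 7*sqrt(2)*x^2 + 468*x^2 + 168*x + 120*sqrt(2)*x - 2880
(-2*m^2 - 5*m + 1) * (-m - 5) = 2*m^3 + 15*m^2 + 24*m - 5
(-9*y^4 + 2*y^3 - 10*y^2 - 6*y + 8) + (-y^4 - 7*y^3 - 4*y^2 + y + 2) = -10*y^4 - 5*y^3 - 14*y^2 - 5*y + 10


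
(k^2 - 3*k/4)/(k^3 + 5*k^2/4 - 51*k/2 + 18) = k/(k^2 + 2*k - 24)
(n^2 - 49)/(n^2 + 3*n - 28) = (n - 7)/(n - 4)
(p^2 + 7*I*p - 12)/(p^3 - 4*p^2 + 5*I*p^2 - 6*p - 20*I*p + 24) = (p + 4*I)/(p^2 + 2*p*(-2 + I) - 8*I)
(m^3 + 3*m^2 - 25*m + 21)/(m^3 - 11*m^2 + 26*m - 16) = (m^2 + 4*m - 21)/(m^2 - 10*m + 16)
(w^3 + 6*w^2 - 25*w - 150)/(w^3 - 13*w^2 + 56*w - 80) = (w^2 + 11*w + 30)/(w^2 - 8*w + 16)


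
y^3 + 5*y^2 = y^2*(y + 5)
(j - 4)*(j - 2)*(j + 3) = j^3 - 3*j^2 - 10*j + 24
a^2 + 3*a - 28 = (a - 4)*(a + 7)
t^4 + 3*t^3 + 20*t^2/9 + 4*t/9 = t*(t + 1/3)*(t + 2/3)*(t + 2)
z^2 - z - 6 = (z - 3)*(z + 2)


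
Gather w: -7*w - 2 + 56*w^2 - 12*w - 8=56*w^2 - 19*w - 10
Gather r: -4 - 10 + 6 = -8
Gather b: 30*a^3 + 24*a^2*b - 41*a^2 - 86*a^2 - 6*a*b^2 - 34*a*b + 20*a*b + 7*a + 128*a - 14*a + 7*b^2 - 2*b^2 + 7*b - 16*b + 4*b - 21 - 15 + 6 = 30*a^3 - 127*a^2 + 121*a + b^2*(5 - 6*a) + b*(24*a^2 - 14*a - 5) - 30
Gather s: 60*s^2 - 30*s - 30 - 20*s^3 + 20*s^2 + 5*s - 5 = -20*s^3 + 80*s^2 - 25*s - 35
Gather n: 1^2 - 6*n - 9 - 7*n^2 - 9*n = -7*n^2 - 15*n - 8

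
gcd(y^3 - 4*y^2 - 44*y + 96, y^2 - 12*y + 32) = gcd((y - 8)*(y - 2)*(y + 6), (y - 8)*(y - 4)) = y - 8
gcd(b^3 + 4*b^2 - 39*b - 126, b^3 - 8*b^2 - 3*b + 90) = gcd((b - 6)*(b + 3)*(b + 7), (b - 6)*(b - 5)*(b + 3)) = b^2 - 3*b - 18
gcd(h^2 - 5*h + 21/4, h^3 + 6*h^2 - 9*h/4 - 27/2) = h - 3/2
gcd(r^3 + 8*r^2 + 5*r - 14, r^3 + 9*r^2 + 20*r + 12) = r + 2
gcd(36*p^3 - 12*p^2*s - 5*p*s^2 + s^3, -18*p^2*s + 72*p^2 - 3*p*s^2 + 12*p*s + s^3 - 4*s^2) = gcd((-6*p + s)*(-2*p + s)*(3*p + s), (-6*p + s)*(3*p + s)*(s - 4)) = 18*p^2 + 3*p*s - s^2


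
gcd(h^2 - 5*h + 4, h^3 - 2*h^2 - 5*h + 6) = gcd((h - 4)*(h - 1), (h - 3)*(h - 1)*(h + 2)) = h - 1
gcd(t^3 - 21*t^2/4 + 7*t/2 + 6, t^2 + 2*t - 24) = t - 4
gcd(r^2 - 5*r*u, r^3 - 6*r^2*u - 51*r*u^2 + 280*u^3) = r - 5*u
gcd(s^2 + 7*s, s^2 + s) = s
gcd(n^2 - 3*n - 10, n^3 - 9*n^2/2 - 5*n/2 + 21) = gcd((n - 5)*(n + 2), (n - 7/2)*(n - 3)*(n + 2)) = n + 2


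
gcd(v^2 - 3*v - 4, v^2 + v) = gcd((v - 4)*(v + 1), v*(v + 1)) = v + 1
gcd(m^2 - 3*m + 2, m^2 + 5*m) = 1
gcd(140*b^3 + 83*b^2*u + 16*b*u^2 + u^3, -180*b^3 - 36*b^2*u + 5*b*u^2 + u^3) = 5*b + u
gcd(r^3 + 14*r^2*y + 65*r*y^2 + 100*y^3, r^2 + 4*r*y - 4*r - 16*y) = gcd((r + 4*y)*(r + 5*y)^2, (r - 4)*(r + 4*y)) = r + 4*y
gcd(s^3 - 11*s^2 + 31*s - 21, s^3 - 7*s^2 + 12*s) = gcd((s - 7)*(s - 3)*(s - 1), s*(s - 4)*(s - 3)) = s - 3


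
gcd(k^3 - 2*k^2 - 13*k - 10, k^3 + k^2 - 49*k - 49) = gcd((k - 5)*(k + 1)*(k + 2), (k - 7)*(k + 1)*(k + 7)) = k + 1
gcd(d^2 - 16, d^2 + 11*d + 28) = d + 4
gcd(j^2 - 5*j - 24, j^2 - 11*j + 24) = j - 8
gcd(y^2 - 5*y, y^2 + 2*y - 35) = y - 5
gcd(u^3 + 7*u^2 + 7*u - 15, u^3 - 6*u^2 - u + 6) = u - 1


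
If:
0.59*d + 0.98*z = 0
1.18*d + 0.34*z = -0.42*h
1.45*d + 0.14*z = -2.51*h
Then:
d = 0.00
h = 0.00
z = 0.00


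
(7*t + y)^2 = 49*t^2 + 14*t*y + y^2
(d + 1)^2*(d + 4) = d^3 + 6*d^2 + 9*d + 4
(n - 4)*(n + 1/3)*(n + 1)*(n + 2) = n^4 - 2*n^3/3 - 31*n^2/3 - 34*n/3 - 8/3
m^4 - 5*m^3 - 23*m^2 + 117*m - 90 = (m - 6)*(m - 3)*(m - 1)*(m + 5)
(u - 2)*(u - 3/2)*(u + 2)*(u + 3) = u^4 + 3*u^3/2 - 17*u^2/2 - 6*u + 18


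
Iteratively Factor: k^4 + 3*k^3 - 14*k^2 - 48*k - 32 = (k - 4)*(k^3 + 7*k^2 + 14*k + 8) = (k - 4)*(k + 4)*(k^2 + 3*k + 2) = (k - 4)*(k + 2)*(k + 4)*(k + 1)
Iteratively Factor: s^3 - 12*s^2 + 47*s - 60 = (s - 4)*(s^2 - 8*s + 15) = (s - 4)*(s - 3)*(s - 5)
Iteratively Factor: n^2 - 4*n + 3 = (n - 1)*(n - 3)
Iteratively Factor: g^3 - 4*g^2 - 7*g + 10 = (g - 1)*(g^2 - 3*g - 10) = (g - 5)*(g - 1)*(g + 2)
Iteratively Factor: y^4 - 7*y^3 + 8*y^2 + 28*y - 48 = (y - 3)*(y^3 - 4*y^2 - 4*y + 16) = (y - 3)*(y + 2)*(y^2 - 6*y + 8) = (y - 3)*(y - 2)*(y + 2)*(y - 4)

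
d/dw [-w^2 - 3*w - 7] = -2*w - 3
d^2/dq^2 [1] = 0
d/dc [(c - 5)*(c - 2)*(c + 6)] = 3*c^2 - 2*c - 32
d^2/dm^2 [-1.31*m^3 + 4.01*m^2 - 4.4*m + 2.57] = 8.02 - 7.86*m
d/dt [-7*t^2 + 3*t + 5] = 3 - 14*t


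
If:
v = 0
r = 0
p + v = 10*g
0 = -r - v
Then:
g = p/10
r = 0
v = 0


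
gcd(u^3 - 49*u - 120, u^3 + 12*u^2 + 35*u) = u + 5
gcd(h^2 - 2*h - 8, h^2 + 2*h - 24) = h - 4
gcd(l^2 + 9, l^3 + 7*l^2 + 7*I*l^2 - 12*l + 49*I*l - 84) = l + 3*I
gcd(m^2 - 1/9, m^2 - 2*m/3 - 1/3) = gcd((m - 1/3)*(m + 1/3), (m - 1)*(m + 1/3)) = m + 1/3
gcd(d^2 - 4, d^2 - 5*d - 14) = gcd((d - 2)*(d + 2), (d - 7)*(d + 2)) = d + 2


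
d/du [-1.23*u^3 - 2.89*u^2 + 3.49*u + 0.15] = -3.69*u^2 - 5.78*u + 3.49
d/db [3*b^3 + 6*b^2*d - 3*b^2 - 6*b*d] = 9*b^2 + 12*b*d - 6*b - 6*d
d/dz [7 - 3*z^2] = -6*z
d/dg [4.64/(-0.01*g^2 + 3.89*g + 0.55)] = (0.0928*g - 18.0496)/(-0.01*g^2 + 3.89*g + 0.55)^2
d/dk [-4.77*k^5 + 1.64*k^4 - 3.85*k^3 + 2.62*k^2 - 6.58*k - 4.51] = -23.85*k^4 + 6.56*k^3 - 11.55*k^2 + 5.24*k - 6.58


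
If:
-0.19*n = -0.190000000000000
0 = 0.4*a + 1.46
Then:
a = -3.65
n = 1.00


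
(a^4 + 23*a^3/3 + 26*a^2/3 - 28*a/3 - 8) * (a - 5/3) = a^5 + 6*a^4 - 37*a^3/9 - 214*a^2/9 + 68*a/9 + 40/3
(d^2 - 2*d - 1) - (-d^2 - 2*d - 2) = 2*d^2 + 1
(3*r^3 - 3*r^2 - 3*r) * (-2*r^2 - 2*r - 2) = -6*r^5 + 6*r^3 + 12*r^2 + 6*r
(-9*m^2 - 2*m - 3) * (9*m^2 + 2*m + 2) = -81*m^4 - 36*m^3 - 49*m^2 - 10*m - 6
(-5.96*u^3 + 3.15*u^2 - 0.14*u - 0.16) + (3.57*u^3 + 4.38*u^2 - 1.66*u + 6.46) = -2.39*u^3 + 7.53*u^2 - 1.8*u + 6.3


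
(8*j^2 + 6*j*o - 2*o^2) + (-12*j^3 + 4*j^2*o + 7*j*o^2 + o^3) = -12*j^3 + 4*j^2*o + 8*j^2 + 7*j*o^2 + 6*j*o + o^3 - 2*o^2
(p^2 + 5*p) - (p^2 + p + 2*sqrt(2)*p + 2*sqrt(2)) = -2*sqrt(2)*p + 4*p - 2*sqrt(2)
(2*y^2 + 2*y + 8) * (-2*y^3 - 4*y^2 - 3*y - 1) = -4*y^5 - 12*y^4 - 30*y^3 - 40*y^2 - 26*y - 8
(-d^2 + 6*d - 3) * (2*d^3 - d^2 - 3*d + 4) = -2*d^5 + 13*d^4 - 9*d^3 - 19*d^2 + 33*d - 12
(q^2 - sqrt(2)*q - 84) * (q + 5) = q^3 - sqrt(2)*q^2 + 5*q^2 - 84*q - 5*sqrt(2)*q - 420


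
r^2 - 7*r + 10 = (r - 5)*(r - 2)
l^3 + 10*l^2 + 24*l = l*(l + 4)*(l + 6)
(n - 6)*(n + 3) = n^2 - 3*n - 18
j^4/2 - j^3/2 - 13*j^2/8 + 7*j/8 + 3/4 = (j/2 + 1/4)*(j - 2)*(j - 1)*(j + 3/2)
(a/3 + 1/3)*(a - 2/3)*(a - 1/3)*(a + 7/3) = a^4/3 + 7*a^3/9 - 7*a^2/27 - 43*a/81 + 14/81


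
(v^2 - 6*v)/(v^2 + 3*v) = (v - 6)/(v + 3)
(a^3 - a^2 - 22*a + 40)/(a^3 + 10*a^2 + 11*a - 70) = (a - 4)/(a + 7)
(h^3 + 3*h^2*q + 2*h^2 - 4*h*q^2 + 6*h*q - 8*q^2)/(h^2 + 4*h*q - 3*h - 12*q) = (h^2 - h*q + 2*h - 2*q)/(h - 3)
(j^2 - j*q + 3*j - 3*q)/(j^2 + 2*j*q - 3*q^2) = (j + 3)/(j + 3*q)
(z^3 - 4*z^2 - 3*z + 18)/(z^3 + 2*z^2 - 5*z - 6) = (z^3 - 4*z^2 - 3*z + 18)/(z^3 + 2*z^2 - 5*z - 6)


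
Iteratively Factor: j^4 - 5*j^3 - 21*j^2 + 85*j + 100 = (j - 5)*(j^3 - 21*j - 20) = (j - 5)^2*(j^2 + 5*j + 4) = (j - 5)^2*(j + 4)*(j + 1)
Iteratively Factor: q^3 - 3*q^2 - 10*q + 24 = (q + 3)*(q^2 - 6*q + 8) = (q - 4)*(q + 3)*(q - 2)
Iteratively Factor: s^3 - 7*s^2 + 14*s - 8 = (s - 1)*(s^2 - 6*s + 8) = (s - 2)*(s - 1)*(s - 4)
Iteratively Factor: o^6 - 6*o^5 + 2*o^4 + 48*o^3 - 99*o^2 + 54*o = (o - 3)*(o^5 - 3*o^4 - 7*o^3 + 27*o^2 - 18*o) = o*(o - 3)*(o^4 - 3*o^3 - 7*o^2 + 27*o - 18) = o*(o - 3)*(o + 3)*(o^3 - 6*o^2 + 11*o - 6) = o*(o - 3)^2*(o + 3)*(o^2 - 3*o + 2) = o*(o - 3)^2*(o - 1)*(o + 3)*(o - 2)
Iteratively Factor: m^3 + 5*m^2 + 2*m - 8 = (m - 1)*(m^2 + 6*m + 8) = (m - 1)*(m + 4)*(m + 2)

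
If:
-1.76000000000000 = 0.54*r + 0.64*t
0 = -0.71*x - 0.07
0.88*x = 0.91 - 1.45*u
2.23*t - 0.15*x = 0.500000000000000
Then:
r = -3.52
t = 0.22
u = 0.69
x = -0.10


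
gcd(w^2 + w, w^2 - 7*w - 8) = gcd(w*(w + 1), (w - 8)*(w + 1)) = w + 1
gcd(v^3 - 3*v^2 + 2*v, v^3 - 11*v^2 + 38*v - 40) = v - 2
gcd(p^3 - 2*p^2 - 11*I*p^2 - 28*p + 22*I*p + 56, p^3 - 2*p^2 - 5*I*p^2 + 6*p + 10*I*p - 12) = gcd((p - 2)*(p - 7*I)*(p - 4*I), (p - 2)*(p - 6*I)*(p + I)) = p - 2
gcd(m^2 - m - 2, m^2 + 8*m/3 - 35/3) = 1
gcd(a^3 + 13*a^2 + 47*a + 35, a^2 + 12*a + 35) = a^2 + 12*a + 35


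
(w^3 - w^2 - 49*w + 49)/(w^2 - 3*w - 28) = (w^2 + 6*w - 7)/(w + 4)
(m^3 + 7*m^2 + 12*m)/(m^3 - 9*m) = (m + 4)/(m - 3)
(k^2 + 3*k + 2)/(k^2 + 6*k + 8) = (k + 1)/(k + 4)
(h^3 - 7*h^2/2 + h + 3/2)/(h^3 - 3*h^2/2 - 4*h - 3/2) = (h - 1)/(h + 1)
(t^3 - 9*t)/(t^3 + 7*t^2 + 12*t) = (t - 3)/(t + 4)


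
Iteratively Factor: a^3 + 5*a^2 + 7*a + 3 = (a + 1)*(a^2 + 4*a + 3) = (a + 1)^2*(a + 3)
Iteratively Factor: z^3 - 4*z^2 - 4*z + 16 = (z - 2)*(z^2 - 2*z - 8) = (z - 4)*(z - 2)*(z + 2)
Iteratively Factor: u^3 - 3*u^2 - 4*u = (u - 4)*(u^2 + u) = u*(u - 4)*(u + 1)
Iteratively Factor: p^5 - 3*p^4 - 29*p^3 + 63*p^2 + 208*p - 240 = (p - 5)*(p^4 + 2*p^3 - 19*p^2 - 32*p + 48) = (p - 5)*(p - 4)*(p^3 + 6*p^2 + 5*p - 12) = (p - 5)*(p - 4)*(p - 1)*(p^2 + 7*p + 12) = (p - 5)*(p - 4)*(p - 1)*(p + 3)*(p + 4)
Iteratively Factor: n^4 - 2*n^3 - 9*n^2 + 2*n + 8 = (n + 2)*(n^3 - 4*n^2 - n + 4) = (n + 1)*(n + 2)*(n^2 - 5*n + 4) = (n - 1)*(n + 1)*(n + 2)*(n - 4)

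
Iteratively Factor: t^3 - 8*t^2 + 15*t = (t - 3)*(t^2 - 5*t) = t*(t - 3)*(t - 5)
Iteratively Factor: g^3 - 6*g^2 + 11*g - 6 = (g - 1)*(g^2 - 5*g + 6) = (g - 2)*(g - 1)*(g - 3)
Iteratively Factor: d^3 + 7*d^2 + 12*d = (d)*(d^2 + 7*d + 12) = d*(d + 3)*(d + 4)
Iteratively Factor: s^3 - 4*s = (s - 2)*(s^2 + 2*s) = s*(s - 2)*(s + 2)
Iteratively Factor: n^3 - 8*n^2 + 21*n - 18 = (n - 3)*(n^2 - 5*n + 6) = (n - 3)^2*(n - 2)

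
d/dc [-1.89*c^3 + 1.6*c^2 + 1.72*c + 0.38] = -5.67*c^2 + 3.2*c + 1.72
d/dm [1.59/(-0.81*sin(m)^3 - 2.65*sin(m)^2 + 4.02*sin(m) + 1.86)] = (3.8637*sin(m)^2 + 8.427*sin(m) - 6.3918)*cos(m)/(0.81*sin(m)^3 + 2.65*sin(m)^2 - 4.02*sin(m) - 1.86)^2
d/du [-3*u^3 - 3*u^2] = 3*u*(-3*u - 2)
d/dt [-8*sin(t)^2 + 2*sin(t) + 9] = 2*(1 - 8*sin(t))*cos(t)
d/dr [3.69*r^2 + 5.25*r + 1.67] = 7.38*r + 5.25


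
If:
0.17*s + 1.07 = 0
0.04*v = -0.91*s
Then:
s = -6.29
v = 143.19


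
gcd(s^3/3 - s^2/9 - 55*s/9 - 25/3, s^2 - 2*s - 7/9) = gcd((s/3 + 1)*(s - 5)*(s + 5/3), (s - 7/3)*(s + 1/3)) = 1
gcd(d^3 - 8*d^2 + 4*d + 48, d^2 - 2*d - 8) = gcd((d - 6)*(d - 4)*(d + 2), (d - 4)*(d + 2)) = d^2 - 2*d - 8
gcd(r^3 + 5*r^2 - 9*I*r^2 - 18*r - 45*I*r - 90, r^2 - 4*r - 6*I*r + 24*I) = r - 6*I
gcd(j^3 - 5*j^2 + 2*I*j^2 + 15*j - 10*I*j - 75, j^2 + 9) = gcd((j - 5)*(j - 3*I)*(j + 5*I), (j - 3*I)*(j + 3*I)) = j - 3*I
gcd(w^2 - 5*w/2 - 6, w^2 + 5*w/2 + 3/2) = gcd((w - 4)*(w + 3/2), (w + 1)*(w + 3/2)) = w + 3/2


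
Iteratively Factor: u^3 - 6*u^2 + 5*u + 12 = (u - 4)*(u^2 - 2*u - 3) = (u - 4)*(u - 3)*(u + 1)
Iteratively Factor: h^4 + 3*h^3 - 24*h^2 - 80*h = (h)*(h^3 + 3*h^2 - 24*h - 80) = h*(h - 5)*(h^2 + 8*h + 16) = h*(h - 5)*(h + 4)*(h + 4)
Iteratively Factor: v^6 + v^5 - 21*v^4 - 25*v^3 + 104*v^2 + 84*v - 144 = (v + 3)*(v^5 - 2*v^4 - 15*v^3 + 20*v^2 + 44*v - 48) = (v - 1)*(v + 3)*(v^4 - v^3 - 16*v^2 + 4*v + 48) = (v - 1)*(v + 2)*(v + 3)*(v^3 - 3*v^2 - 10*v + 24) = (v - 1)*(v + 2)*(v + 3)^2*(v^2 - 6*v + 8) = (v - 4)*(v - 1)*(v + 2)*(v + 3)^2*(v - 2)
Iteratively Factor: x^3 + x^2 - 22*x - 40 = (x - 5)*(x^2 + 6*x + 8) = (x - 5)*(x + 2)*(x + 4)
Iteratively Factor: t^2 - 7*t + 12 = (t - 3)*(t - 4)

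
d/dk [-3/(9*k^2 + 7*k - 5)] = 3*(18*k + 7)/(9*k^2 + 7*k - 5)^2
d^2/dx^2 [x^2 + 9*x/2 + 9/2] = 2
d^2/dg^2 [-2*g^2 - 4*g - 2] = -4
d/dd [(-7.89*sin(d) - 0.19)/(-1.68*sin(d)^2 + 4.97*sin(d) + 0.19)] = (-0.638400000000004*sin(d) + 6.6276*cos(2*d) - 7.1824)*cos(d)/(-1.68*sin(d)^2 + 4.97*sin(d) + 0.19)^2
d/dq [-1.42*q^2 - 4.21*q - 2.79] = -2.84*q - 4.21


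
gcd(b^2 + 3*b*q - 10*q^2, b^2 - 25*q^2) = b + 5*q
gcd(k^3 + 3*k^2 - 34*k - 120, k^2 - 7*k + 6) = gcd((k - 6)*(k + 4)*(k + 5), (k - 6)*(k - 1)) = k - 6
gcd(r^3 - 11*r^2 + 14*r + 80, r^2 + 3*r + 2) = r + 2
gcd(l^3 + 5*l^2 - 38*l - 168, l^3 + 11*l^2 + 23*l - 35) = l + 7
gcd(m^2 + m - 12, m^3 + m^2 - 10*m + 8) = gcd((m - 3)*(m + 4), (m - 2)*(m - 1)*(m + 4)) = m + 4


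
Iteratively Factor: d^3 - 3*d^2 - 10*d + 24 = (d + 3)*(d^2 - 6*d + 8) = (d - 4)*(d + 3)*(d - 2)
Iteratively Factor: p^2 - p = (p)*(p - 1)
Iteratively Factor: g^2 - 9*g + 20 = (g - 5)*(g - 4)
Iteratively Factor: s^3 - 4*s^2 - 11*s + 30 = (s - 5)*(s^2 + s - 6) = (s - 5)*(s - 2)*(s + 3)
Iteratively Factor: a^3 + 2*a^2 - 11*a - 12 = (a - 3)*(a^2 + 5*a + 4) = (a - 3)*(a + 1)*(a + 4)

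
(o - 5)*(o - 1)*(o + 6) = o^3 - 31*o + 30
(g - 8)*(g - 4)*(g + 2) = g^3 - 10*g^2 + 8*g + 64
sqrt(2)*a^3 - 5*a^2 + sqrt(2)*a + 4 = (a - 2*sqrt(2))*(a - sqrt(2))*(sqrt(2)*a + 1)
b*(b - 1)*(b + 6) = b^3 + 5*b^2 - 6*b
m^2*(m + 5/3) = m^3 + 5*m^2/3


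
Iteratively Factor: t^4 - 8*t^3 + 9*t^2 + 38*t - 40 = (t - 5)*(t^3 - 3*t^2 - 6*t + 8) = (t - 5)*(t - 1)*(t^2 - 2*t - 8) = (t - 5)*(t - 4)*(t - 1)*(t + 2)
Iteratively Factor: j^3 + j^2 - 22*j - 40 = (j + 2)*(j^2 - j - 20) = (j - 5)*(j + 2)*(j + 4)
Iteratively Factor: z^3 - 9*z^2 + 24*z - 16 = (z - 4)*(z^2 - 5*z + 4) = (z - 4)^2*(z - 1)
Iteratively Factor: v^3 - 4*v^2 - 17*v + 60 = (v - 5)*(v^2 + v - 12) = (v - 5)*(v - 3)*(v + 4)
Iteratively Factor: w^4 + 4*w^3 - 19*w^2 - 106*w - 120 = (w + 2)*(w^3 + 2*w^2 - 23*w - 60) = (w + 2)*(w + 4)*(w^2 - 2*w - 15) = (w - 5)*(w + 2)*(w + 4)*(w + 3)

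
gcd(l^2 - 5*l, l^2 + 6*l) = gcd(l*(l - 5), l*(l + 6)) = l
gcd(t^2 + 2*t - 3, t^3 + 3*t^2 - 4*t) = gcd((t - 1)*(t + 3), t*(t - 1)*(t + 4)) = t - 1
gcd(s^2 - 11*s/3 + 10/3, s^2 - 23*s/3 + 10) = s - 5/3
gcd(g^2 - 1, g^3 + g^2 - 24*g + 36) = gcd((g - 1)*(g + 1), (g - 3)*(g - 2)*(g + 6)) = 1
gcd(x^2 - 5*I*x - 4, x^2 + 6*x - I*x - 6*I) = x - I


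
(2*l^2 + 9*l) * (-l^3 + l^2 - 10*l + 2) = -2*l^5 - 7*l^4 - 11*l^3 - 86*l^2 + 18*l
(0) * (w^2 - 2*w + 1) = 0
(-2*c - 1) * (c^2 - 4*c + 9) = -2*c^3 + 7*c^2 - 14*c - 9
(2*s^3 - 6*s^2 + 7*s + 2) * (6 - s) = -2*s^4 + 18*s^3 - 43*s^2 + 40*s + 12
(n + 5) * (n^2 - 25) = n^3 + 5*n^2 - 25*n - 125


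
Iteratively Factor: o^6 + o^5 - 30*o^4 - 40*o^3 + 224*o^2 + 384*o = (o + 3)*(o^5 - 2*o^4 - 24*o^3 + 32*o^2 + 128*o) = (o + 3)*(o + 4)*(o^4 - 6*o^3 + 32*o) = (o - 4)*(o + 3)*(o + 4)*(o^3 - 2*o^2 - 8*o) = (o - 4)*(o + 2)*(o + 3)*(o + 4)*(o^2 - 4*o) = o*(o - 4)*(o + 2)*(o + 3)*(o + 4)*(o - 4)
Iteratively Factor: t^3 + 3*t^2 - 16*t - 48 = (t + 4)*(t^2 - t - 12) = (t - 4)*(t + 4)*(t + 3)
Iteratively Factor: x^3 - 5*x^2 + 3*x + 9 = (x - 3)*(x^2 - 2*x - 3) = (x - 3)^2*(x + 1)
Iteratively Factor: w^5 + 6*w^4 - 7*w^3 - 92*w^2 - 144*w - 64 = (w + 4)*(w^4 + 2*w^3 - 15*w^2 - 32*w - 16) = (w + 1)*(w + 4)*(w^3 + w^2 - 16*w - 16) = (w - 4)*(w + 1)*(w + 4)*(w^2 + 5*w + 4) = (w - 4)*(w + 1)*(w + 4)^2*(w + 1)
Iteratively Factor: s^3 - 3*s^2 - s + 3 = (s + 1)*(s^2 - 4*s + 3) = (s - 3)*(s + 1)*(s - 1)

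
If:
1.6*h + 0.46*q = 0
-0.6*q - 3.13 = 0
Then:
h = 1.50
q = -5.22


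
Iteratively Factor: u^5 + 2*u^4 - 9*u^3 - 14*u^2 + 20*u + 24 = (u + 2)*(u^4 - 9*u^2 + 4*u + 12) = (u + 2)*(u + 3)*(u^3 - 3*u^2 + 4) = (u - 2)*(u + 2)*(u + 3)*(u^2 - u - 2) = (u - 2)^2*(u + 2)*(u + 3)*(u + 1)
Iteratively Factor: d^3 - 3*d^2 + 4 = (d - 2)*(d^2 - d - 2) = (d - 2)^2*(d + 1)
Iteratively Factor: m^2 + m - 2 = (m - 1)*(m + 2)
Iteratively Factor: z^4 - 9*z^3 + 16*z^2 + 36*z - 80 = (z - 5)*(z^3 - 4*z^2 - 4*z + 16) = (z - 5)*(z - 4)*(z^2 - 4) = (z - 5)*(z - 4)*(z - 2)*(z + 2)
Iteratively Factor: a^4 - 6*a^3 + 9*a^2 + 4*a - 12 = (a - 2)*(a^3 - 4*a^2 + a + 6) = (a - 2)^2*(a^2 - 2*a - 3) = (a - 2)^2*(a + 1)*(a - 3)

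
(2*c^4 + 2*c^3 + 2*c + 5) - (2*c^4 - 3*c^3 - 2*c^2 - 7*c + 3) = 5*c^3 + 2*c^2 + 9*c + 2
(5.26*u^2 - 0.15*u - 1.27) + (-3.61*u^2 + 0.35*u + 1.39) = 1.65*u^2 + 0.2*u + 0.12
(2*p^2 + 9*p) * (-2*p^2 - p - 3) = -4*p^4 - 20*p^3 - 15*p^2 - 27*p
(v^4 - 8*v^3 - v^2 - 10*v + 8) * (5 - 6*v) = -6*v^5 + 53*v^4 - 34*v^3 + 55*v^2 - 98*v + 40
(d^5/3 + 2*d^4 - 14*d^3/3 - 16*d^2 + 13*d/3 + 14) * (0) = 0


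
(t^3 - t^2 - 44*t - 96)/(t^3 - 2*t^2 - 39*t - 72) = (t + 4)/(t + 3)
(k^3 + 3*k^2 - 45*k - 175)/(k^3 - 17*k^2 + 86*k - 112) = (k^2 + 10*k + 25)/(k^2 - 10*k + 16)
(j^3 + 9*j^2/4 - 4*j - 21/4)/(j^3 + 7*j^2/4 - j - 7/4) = (4*j^2 + 5*j - 21)/(4*j^2 + 3*j - 7)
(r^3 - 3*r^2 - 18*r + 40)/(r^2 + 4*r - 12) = (r^2 - r - 20)/(r + 6)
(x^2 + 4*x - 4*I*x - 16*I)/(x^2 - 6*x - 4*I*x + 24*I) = (x + 4)/(x - 6)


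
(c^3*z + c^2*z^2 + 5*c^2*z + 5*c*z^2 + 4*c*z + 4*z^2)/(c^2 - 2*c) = z*(c^3 + c^2*z + 5*c^2 + 5*c*z + 4*c + 4*z)/(c*(c - 2))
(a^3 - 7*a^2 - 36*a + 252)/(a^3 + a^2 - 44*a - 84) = (a - 6)/(a + 2)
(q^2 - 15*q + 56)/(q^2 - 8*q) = (q - 7)/q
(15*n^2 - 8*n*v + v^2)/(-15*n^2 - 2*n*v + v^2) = (-3*n + v)/(3*n + v)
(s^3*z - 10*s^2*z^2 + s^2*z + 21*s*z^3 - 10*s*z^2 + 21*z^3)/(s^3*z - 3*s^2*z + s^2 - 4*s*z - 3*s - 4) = z*(s^2 - 10*s*z + 21*z^2)/(s^2*z - 4*s*z + s - 4)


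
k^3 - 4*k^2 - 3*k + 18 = (k - 3)^2*(k + 2)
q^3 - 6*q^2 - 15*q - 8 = (q - 8)*(q + 1)^2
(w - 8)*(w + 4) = w^2 - 4*w - 32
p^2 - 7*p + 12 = (p - 4)*(p - 3)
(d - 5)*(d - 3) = d^2 - 8*d + 15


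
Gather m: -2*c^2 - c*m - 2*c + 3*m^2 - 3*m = -2*c^2 - 2*c + 3*m^2 + m*(-c - 3)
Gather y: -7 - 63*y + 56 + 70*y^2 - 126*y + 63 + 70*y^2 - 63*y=140*y^2 - 252*y + 112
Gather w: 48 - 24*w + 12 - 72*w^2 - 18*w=-72*w^2 - 42*w + 60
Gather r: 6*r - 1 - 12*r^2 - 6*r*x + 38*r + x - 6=-12*r^2 + r*(44 - 6*x) + x - 7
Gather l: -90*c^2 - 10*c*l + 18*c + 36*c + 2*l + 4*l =-90*c^2 + 54*c + l*(6 - 10*c)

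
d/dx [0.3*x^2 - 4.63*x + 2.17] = 0.6*x - 4.63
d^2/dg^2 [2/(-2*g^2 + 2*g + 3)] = 8*(-2*g^2 + 2*g + 2*(2*g - 1)^2 + 3)/(-2*g^2 + 2*g + 3)^3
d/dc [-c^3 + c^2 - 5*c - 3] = -3*c^2 + 2*c - 5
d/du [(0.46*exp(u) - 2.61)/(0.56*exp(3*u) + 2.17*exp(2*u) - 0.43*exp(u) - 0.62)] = (-0.5152*exp(3*u) + 3.3866*exp(2*u) + 11.3274*exp(u) - 1.4075)*exp(u)/(0.3136*exp(6*u) + 2.4304*exp(5*u) + 4.2273*exp(4*u) - 2.5606*exp(3*u) - 2.5059*exp(2*u) + 0.5332*exp(u) + 0.3844)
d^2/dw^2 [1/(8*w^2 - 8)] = (3*w^2 + 1)/(4*(w^2 - 1)^3)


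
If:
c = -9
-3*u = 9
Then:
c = -9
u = -3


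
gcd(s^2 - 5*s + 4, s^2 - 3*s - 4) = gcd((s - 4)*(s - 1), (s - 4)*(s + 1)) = s - 4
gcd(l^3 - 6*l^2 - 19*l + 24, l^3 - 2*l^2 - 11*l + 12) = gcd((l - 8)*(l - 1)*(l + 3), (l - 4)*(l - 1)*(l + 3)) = l^2 + 2*l - 3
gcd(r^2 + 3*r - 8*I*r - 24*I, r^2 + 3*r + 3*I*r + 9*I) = r + 3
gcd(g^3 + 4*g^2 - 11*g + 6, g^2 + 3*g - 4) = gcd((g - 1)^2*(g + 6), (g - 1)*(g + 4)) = g - 1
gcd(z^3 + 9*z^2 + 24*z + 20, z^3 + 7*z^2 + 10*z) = z^2 + 7*z + 10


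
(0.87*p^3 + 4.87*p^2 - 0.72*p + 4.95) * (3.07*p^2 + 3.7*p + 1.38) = 2.6709*p^5 + 18.1699*p^4 + 17.0092*p^3 + 19.2531*p^2 + 17.3214*p + 6.831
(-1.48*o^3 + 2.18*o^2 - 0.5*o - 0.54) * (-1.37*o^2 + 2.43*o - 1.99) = 2.0276*o^5 - 6.583*o^4 + 8.9276*o^3 - 4.8134*o^2 - 0.3172*o + 1.0746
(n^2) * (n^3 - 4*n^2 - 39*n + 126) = n^5 - 4*n^4 - 39*n^3 + 126*n^2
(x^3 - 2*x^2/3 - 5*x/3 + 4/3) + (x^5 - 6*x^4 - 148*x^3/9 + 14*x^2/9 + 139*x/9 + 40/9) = x^5 - 6*x^4 - 139*x^3/9 + 8*x^2/9 + 124*x/9 + 52/9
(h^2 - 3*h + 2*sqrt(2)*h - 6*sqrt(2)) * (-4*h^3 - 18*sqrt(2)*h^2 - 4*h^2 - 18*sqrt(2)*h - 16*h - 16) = -4*h^5 - 26*sqrt(2)*h^4 + 8*h^4 - 76*h^3 + 52*sqrt(2)*h^3 + 46*sqrt(2)*h^2 + 176*h^2 + 64*sqrt(2)*h + 264*h + 96*sqrt(2)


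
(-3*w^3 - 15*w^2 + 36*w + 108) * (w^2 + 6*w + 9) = -3*w^5 - 33*w^4 - 81*w^3 + 189*w^2 + 972*w + 972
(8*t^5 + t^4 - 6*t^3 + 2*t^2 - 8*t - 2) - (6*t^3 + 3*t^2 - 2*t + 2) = 8*t^5 + t^4 - 12*t^3 - t^2 - 6*t - 4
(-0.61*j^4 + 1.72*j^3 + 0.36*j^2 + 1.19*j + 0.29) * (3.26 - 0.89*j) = 0.5429*j^5 - 3.5194*j^4 + 5.2868*j^3 + 0.1145*j^2 + 3.6213*j + 0.9454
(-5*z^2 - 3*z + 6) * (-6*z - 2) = 30*z^3 + 28*z^2 - 30*z - 12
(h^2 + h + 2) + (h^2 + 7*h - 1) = 2*h^2 + 8*h + 1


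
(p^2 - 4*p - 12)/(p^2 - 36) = (p + 2)/(p + 6)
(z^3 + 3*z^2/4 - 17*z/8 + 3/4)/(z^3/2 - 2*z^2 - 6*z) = (8*z^2 - 10*z + 3)/(4*z*(z - 6))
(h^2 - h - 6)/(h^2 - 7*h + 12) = (h + 2)/(h - 4)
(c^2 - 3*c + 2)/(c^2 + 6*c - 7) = (c - 2)/(c + 7)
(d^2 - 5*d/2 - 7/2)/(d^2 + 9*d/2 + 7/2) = (2*d - 7)/(2*d + 7)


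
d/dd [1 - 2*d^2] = -4*d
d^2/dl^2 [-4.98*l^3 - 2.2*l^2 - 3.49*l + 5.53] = -29.88*l - 4.4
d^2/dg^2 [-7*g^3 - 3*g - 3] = -42*g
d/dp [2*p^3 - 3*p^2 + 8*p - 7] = 6*p^2 - 6*p + 8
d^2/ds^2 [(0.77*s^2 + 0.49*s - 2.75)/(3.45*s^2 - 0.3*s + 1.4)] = (13.25835*s^3 - 218.70585*s^2 + 2.8773*s + 29.5)/(41.063625*s^6 - 10.71225*s^5 + 50.922*s^4 - 8.721*s^3 + 20.664*s^2 - 1.764*s + 2.744)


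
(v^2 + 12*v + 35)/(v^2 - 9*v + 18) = (v^2 + 12*v + 35)/(v^2 - 9*v + 18)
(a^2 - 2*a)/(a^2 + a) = (a - 2)/(a + 1)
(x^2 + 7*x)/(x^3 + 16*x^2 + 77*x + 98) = x/(x^2 + 9*x + 14)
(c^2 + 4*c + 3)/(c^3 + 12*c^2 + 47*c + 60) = (c + 1)/(c^2 + 9*c + 20)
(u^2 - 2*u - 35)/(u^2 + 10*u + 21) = (u^2 - 2*u - 35)/(u^2 + 10*u + 21)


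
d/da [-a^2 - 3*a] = -2*a - 3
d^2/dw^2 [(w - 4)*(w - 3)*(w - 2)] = 6*w - 18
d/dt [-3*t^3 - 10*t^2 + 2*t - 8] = -9*t^2 - 20*t + 2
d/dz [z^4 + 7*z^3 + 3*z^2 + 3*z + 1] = 4*z^3 + 21*z^2 + 6*z + 3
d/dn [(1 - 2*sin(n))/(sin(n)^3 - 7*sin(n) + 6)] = (4*sin(n)^3 - 3*sin(n)^2 - 5)*cos(n)/(sin(n)^3 - 7*sin(n) + 6)^2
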